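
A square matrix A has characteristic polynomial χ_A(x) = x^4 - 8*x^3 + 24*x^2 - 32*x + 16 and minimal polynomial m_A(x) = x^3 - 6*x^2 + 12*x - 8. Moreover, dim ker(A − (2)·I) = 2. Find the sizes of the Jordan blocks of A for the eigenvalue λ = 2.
Block sizes for λ = 2: [3, 1]

Step 1 — from the characteristic polynomial, algebraic multiplicity of λ = 2 is 4. From dim ker(A − (2)·I) = 2, there are exactly 2 Jordan blocks for λ = 2.
Step 2 — from the minimal polynomial, the factor (x − 2)^3 tells us the largest block for λ = 2 has size 3.
Step 3 — with total size 4, 2 blocks, and largest block 3, the block sizes (in nonincreasing order) are [3, 1].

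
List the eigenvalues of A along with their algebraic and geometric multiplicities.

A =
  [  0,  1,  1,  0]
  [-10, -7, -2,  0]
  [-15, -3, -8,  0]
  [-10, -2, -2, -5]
λ = -5: alg = 4, geom = 3

Step 1 — factor the characteristic polynomial to read off the algebraic multiplicities:
  χ_A(x) = (x + 5)^4

Step 2 — compute geometric multiplicities via the rank-nullity identity g(λ) = n − rank(A − λI):
  rank(A − (-5)·I) = 1, so dim ker(A − (-5)·I) = n − 1 = 3

Summary:
  λ = -5: algebraic multiplicity = 4, geometric multiplicity = 3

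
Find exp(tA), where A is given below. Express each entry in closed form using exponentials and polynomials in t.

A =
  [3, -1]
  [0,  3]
e^{tA} =
  [exp(3*t), -t*exp(3*t)]
  [0, exp(3*t)]

Strategy: write A = P · J · P⁻¹ where J is a Jordan canonical form, so e^{tA} = P · e^{tJ} · P⁻¹, and e^{tJ} can be computed block-by-block.

A has Jordan form
J =
  [3, 1]
  [0, 3]
(up to reordering of blocks).

Per-block formulas:
  For a 2×2 Jordan block J_2(3): exp(t · J_2(3)) = e^(3t)·(I + t·N), where N is the 2×2 nilpotent shift.

After assembling e^{tJ} and conjugating by P, we get:

e^{tA} =
  [exp(3*t), -t*exp(3*t)]
  [0, exp(3*t)]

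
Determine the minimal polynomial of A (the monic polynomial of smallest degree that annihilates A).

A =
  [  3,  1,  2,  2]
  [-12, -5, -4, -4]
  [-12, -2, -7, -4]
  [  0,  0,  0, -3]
x^2 + 6*x + 9

The characteristic polynomial is χ_A(x) = (x + 3)^4, so the eigenvalues are known. The minimal polynomial is
  m_A(x) = Π_λ (x − λ)^{k_λ}
where k_λ is the size of the *largest* Jordan block for λ (equivalently, the smallest k with (A − λI)^k v = 0 for every generalised eigenvector v of λ).

  λ = -3: largest Jordan block has size 2, contributing (x + 3)^2

So m_A(x) = (x + 3)^2 = x^2 + 6*x + 9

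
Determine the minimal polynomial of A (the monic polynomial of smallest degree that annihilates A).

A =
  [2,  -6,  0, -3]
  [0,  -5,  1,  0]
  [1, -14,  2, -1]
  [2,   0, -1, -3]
x^3 + 3*x^2 + 3*x + 1

The characteristic polynomial is χ_A(x) = (x + 1)^4, so the eigenvalues are known. The minimal polynomial is
  m_A(x) = Π_λ (x − λ)^{k_λ}
where k_λ is the size of the *largest* Jordan block for λ (equivalently, the smallest k with (A − λI)^k v = 0 for every generalised eigenvector v of λ).

  λ = -1: largest Jordan block has size 3, contributing (x + 1)^3

So m_A(x) = (x + 1)^3 = x^3 + 3*x^2 + 3*x + 1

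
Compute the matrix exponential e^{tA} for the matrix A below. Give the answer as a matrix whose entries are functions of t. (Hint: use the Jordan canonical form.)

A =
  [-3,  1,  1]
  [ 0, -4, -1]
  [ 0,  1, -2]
e^{tA} =
  [exp(-3*t), t*exp(-3*t), t*exp(-3*t)]
  [0, -t*exp(-3*t) + exp(-3*t), -t*exp(-3*t)]
  [0, t*exp(-3*t), t*exp(-3*t) + exp(-3*t)]

Strategy: write A = P · J · P⁻¹ where J is a Jordan canonical form, so e^{tA} = P · e^{tJ} · P⁻¹, and e^{tJ} can be computed block-by-block.

A has Jordan form
J =
  [-3,  1,  0]
  [ 0, -3,  0]
  [ 0,  0, -3]
(up to reordering of blocks).

Per-block formulas:
  For a 1×1 block at λ = -3: exp(t · [-3]) = [e^(-3t)].
  For a 2×2 Jordan block J_2(-3): exp(t · J_2(-3)) = e^(-3t)·(I + t·N), where N is the 2×2 nilpotent shift.

After assembling e^{tJ} and conjugating by P, we get:

e^{tA} =
  [exp(-3*t), t*exp(-3*t), t*exp(-3*t)]
  [0, -t*exp(-3*t) + exp(-3*t), -t*exp(-3*t)]
  [0, t*exp(-3*t), t*exp(-3*t) + exp(-3*t)]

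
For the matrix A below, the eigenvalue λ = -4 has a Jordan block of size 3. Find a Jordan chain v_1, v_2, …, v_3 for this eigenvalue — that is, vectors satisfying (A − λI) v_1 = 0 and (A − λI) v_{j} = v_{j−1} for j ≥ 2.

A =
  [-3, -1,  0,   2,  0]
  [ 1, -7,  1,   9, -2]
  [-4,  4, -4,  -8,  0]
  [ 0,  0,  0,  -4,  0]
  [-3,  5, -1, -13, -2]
A Jordan chain for λ = -4 of length 3:
v_1 = (2, 2, -8, 0, -6)ᵀ
v_2 = (-1, -3, 4, 0, 5)ᵀ
v_3 = (0, 1, 0, 0, 0)ᵀ

Let N = A − (-4)·I. We want v_3 with N^3 v_3 = 0 but N^2 v_3 ≠ 0; then v_{j-1} := N · v_j for j = 3, …, 2.

Pick v_3 = (0, 1, 0, 0, 0)ᵀ.
Then v_2 = N · v_3 = (-1, -3, 4, 0, 5)ᵀ.
Then v_1 = N · v_2 = (2, 2, -8, 0, -6)ᵀ.

Sanity check: (A − (-4)·I) v_1 = (0, 0, 0, 0, 0)ᵀ = 0. ✓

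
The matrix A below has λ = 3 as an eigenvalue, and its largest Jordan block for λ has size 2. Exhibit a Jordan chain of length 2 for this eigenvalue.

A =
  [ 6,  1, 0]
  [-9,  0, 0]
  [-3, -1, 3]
A Jordan chain for λ = 3 of length 2:
v_1 = (3, -9, -3)ᵀ
v_2 = (1, 0, 0)ᵀ

Let N = A − (3)·I. We want v_2 with N^2 v_2 = 0 but N^1 v_2 ≠ 0; then v_{j-1} := N · v_j for j = 2, …, 2.

Pick v_2 = (1, 0, 0)ᵀ.
Then v_1 = N · v_2 = (3, -9, -3)ᵀ.

Sanity check: (A − (3)·I) v_1 = (0, 0, 0)ᵀ = 0. ✓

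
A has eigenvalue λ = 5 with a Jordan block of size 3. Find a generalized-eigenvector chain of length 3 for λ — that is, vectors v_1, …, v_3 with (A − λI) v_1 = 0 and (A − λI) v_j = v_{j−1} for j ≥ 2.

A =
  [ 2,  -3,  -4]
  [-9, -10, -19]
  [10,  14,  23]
A Jordan chain for λ = 5 of length 3:
v_1 = (-4, -28, 24)ᵀ
v_2 = (-3, -9, 10)ᵀ
v_3 = (1, 0, 0)ᵀ

Let N = A − (5)·I. We want v_3 with N^3 v_3 = 0 but N^2 v_3 ≠ 0; then v_{j-1} := N · v_j for j = 3, …, 2.

Pick v_3 = (1, 0, 0)ᵀ.
Then v_2 = N · v_3 = (-3, -9, 10)ᵀ.
Then v_1 = N · v_2 = (-4, -28, 24)ᵀ.

Sanity check: (A − (5)·I) v_1 = (0, 0, 0)ᵀ = 0. ✓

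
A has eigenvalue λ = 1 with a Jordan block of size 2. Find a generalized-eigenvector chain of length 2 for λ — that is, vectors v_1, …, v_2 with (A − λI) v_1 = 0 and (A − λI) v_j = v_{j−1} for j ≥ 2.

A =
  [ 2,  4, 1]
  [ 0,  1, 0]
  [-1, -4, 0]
A Jordan chain for λ = 1 of length 2:
v_1 = (1, 0, -1)ᵀ
v_2 = (1, 0, 0)ᵀ

Let N = A − (1)·I. We want v_2 with N^2 v_2 = 0 but N^1 v_2 ≠ 0; then v_{j-1} := N · v_j for j = 2, …, 2.

Pick v_2 = (1, 0, 0)ᵀ.
Then v_1 = N · v_2 = (1, 0, -1)ᵀ.

Sanity check: (A − (1)·I) v_1 = (0, 0, 0)ᵀ = 0. ✓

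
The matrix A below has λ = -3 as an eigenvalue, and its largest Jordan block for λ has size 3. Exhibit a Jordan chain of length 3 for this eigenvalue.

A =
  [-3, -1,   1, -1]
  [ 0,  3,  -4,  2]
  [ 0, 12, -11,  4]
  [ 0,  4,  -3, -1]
A Jordan chain for λ = -3 of length 3:
v_1 = (2, -4, -8, -4)ᵀ
v_2 = (-1, 6, 12, 4)ᵀ
v_3 = (0, 1, 0, 0)ᵀ

Let N = A − (-3)·I. We want v_3 with N^3 v_3 = 0 but N^2 v_3 ≠ 0; then v_{j-1} := N · v_j for j = 3, …, 2.

Pick v_3 = (0, 1, 0, 0)ᵀ.
Then v_2 = N · v_3 = (-1, 6, 12, 4)ᵀ.
Then v_1 = N · v_2 = (2, -4, -8, -4)ᵀ.

Sanity check: (A − (-3)·I) v_1 = (0, 0, 0, 0)ᵀ = 0. ✓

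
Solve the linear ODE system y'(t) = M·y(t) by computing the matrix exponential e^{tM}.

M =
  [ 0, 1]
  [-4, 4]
e^{tM} =
  [-2*t*exp(2*t) + exp(2*t), t*exp(2*t)]
  [-4*t*exp(2*t), 2*t*exp(2*t) + exp(2*t)]

Strategy: write M = P · J · P⁻¹ where J is a Jordan canonical form, so e^{tM} = P · e^{tJ} · P⁻¹, and e^{tJ} can be computed block-by-block.

M has Jordan form
J =
  [2, 1]
  [0, 2]
(up to reordering of blocks).

Per-block formulas:
  For a 2×2 Jordan block J_2(2): exp(t · J_2(2)) = e^(2t)·(I + t·N), where N is the 2×2 nilpotent shift.

After assembling e^{tJ} and conjugating by P, we get:

e^{tM} =
  [-2*t*exp(2*t) + exp(2*t), t*exp(2*t)]
  [-4*t*exp(2*t), 2*t*exp(2*t) + exp(2*t)]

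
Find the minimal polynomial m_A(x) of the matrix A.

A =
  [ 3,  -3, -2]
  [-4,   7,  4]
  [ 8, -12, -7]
x^2 - 2*x + 1

The characteristic polynomial is χ_A(x) = (x - 1)^3, so the eigenvalues are known. The minimal polynomial is
  m_A(x) = Π_λ (x − λ)^{k_λ}
where k_λ is the size of the *largest* Jordan block for λ (equivalently, the smallest k with (A − λI)^k v = 0 for every generalised eigenvector v of λ).

  λ = 1: largest Jordan block has size 2, contributing (x − 1)^2

So m_A(x) = (x - 1)^2 = x^2 - 2*x + 1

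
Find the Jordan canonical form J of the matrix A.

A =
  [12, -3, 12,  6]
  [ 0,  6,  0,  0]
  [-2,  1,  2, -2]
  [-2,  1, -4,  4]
J_2(6) ⊕ J_1(6) ⊕ J_1(6)

The characteristic polynomial is
  det(x·I − A) = x^4 - 24*x^3 + 216*x^2 - 864*x + 1296 = (x - 6)^4

Eigenvalues and multiplicities (the geometric multiplicity of λ is n − rank(A − λI), which equals the number of Jordan blocks for λ):
  λ = 6: algebraic multiplicity = 4, geometric multiplicity = 3

Determining the block sizes for each eigenvalue:
  λ = 6: 3 blocks summing to 4 forces exactly one block of size 2 and the rest size 1 → block sizes [2, 1, 1]

Assembling the blocks gives a Jordan form
J =
  [6, 1, 0, 0]
  [0, 6, 0, 0]
  [0, 0, 6, 0]
  [0, 0, 0, 6]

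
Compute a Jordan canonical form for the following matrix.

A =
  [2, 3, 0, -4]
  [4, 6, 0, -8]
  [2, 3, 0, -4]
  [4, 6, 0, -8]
J_2(0) ⊕ J_1(0) ⊕ J_1(0)

The characteristic polynomial is
  det(x·I − A) = x^4

Eigenvalues and multiplicities (the geometric multiplicity of λ is n − rank(A − λI), which equals the number of Jordan blocks for λ):
  λ = 0: algebraic multiplicity = 4, geometric multiplicity = 3

Determining the block sizes for each eigenvalue:
  λ = 0: 3 blocks summing to 4 forces exactly one block of size 2 and the rest size 1 → block sizes [2, 1, 1]

Assembling the blocks gives a Jordan form
J =
  [0, 1, 0, 0]
  [0, 0, 0, 0]
  [0, 0, 0, 0]
  [0, 0, 0, 0]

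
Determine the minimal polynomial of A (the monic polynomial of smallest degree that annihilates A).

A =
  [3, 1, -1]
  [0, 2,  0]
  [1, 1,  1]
x^2 - 4*x + 4

The characteristic polynomial is χ_A(x) = (x - 2)^3, so the eigenvalues are known. The minimal polynomial is
  m_A(x) = Π_λ (x − λ)^{k_λ}
where k_λ is the size of the *largest* Jordan block for λ (equivalently, the smallest k with (A − λI)^k v = 0 for every generalised eigenvector v of λ).

  λ = 2: largest Jordan block has size 2, contributing (x − 2)^2

So m_A(x) = (x - 2)^2 = x^2 - 4*x + 4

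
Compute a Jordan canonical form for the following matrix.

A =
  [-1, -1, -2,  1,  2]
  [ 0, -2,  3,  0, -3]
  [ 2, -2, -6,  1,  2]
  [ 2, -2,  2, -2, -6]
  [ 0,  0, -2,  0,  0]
J_1(-3) ⊕ J_3(-2) ⊕ J_1(-2)

The characteristic polynomial is
  det(x·I − A) = x^5 + 11*x^4 + 48*x^3 + 104*x^2 + 112*x + 48 = (x + 2)^4*(x + 3)

Eigenvalues and multiplicities (the geometric multiplicity of λ is n − rank(A − λI), which equals the number of Jordan blocks for λ):
  λ = -3: algebraic multiplicity = 1, geometric multiplicity = 1
  λ = -2: algebraic multiplicity = 4, geometric multiplicity = 2

Determining the block sizes for each eigenvalue:
  λ = -3: one block (gm = 1), so the single block has size am = 1 → block sizes [1]
  λ = -2: with am = 4 and gm = 2, the partition is not yet determined (e.g. several partitions of 4 into 2 parts exist). Let N = A − (-2)·I. Computing rank(N^1) = 3, rank(N^2) = 2, rank(N^3) = 1; the number of blocks of size ≥ j is rank(N^{j−1}) − rank(N^j), giving [2, 1, 1]. So we have 1 block(s) of size 3, 1 block(s) of size 1 → block sizes [3, 1]

Assembling the blocks gives a Jordan form
J =
  [-3,  0,  0,  0,  0]
  [ 0, -2,  1,  0,  0]
  [ 0,  0, -2,  1,  0]
  [ 0,  0,  0, -2,  0]
  [ 0,  0,  0,  0, -2]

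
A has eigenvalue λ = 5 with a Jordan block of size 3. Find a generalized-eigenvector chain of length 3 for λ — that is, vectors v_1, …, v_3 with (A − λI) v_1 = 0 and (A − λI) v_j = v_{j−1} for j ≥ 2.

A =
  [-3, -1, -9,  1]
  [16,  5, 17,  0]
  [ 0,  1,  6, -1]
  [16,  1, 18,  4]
A Jordan chain for λ = 5 of length 3:
v_1 = (0, 1, 0, 1)ᵀ
v_2 = (-1, 0, 1, 1)ᵀ
v_3 = (0, 1, 0, 0)ᵀ

Let N = A − (5)·I. We want v_3 with N^3 v_3 = 0 but N^2 v_3 ≠ 0; then v_{j-1} := N · v_j for j = 3, …, 2.

Pick v_3 = (0, 1, 0, 0)ᵀ.
Then v_2 = N · v_3 = (-1, 0, 1, 1)ᵀ.
Then v_1 = N · v_2 = (0, 1, 0, 1)ᵀ.

Sanity check: (A − (5)·I) v_1 = (0, 0, 0, 0)ᵀ = 0. ✓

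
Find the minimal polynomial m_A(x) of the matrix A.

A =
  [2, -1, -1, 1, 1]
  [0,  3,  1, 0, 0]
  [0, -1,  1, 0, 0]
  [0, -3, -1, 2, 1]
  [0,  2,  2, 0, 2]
x^3 - 6*x^2 + 12*x - 8

The characteristic polynomial is χ_A(x) = (x - 2)^5, so the eigenvalues are known. The minimal polynomial is
  m_A(x) = Π_λ (x − λ)^{k_λ}
where k_λ is the size of the *largest* Jordan block for λ (equivalently, the smallest k with (A − λI)^k v = 0 for every generalised eigenvector v of λ).

  λ = 2: largest Jordan block has size 3, contributing (x − 2)^3

So m_A(x) = (x - 2)^3 = x^3 - 6*x^2 + 12*x - 8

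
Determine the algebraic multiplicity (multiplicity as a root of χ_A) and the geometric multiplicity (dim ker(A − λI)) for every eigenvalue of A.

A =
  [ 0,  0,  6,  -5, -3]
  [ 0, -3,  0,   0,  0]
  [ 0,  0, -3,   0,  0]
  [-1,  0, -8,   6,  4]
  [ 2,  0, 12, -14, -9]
λ = -3: alg = 2, geom = 2; λ = -1: alg = 3, geom = 1

Step 1 — factor the characteristic polynomial to read off the algebraic multiplicities:
  χ_A(x) = (x + 1)^3*(x + 3)^2

Step 2 — compute geometric multiplicities via the rank-nullity identity g(λ) = n − rank(A − λI):
  rank(A − (-3)·I) = 3, so dim ker(A − (-3)·I) = n − 3 = 2
  rank(A − (-1)·I) = 4, so dim ker(A − (-1)·I) = n − 4 = 1

Summary:
  λ = -3: algebraic multiplicity = 2, geometric multiplicity = 2
  λ = -1: algebraic multiplicity = 3, geometric multiplicity = 1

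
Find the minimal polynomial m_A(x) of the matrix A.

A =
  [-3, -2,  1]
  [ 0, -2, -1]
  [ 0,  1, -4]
x^3 + 9*x^2 + 27*x + 27

The characteristic polynomial is χ_A(x) = (x + 3)^3, so the eigenvalues are known. The minimal polynomial is
  m_A(x) = Π_λ (x − λ)^{k_λ}
where k_λ is the size of the *largest* Jordan block for λ (equivalently, the smallest k with (A − λI)^k v = 0 for every generalised eigenvector v of λ).

  λ = -3: largest Jordan block has size 3, contributing (x + 3)^3

So m_A(x) = (x + 3)^3 = x^3 + 9*x^2 + 27*x + 27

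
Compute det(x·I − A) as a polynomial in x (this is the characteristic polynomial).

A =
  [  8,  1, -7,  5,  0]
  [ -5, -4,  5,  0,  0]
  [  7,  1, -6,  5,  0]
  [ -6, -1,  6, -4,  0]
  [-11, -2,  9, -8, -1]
x^5 + 7*x^4 + 7*x^3 - 23*x^2 - 8*x + 16

Expanding det(x·I − A) (e.g. by cofactor expansion or by noting that A is similar to its Jordan form J, which has the same characteristic polynomial as A) gives
  χ_A(x) = x^5 + 7*x^4 + 7*x^3 - 23*x^2 - 8*x + 16
which factors as (x - 1)^2*(x + 1)*(x + 4)^2. The eigenvalues (with algebraic multiplicities) are λ = -4 with multiplicity 2, λ = -1 with multiplicity 1, λ = 1 with multiplicity 2.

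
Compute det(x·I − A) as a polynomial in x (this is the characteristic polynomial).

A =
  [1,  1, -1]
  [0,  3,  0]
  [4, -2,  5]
x^3 - 9*x^2 + 27*x - 27

Expanding det(x·I − A) (e.g. by cofactor expansion or by noting that A is similar to its Jordan form J, which has the same characteristic polynomial as A) gives
  χ_A(x) = x^3 - 9*x^2 + 27*x - 27
which factors as (x - 3)^3. The eigenvalues (with algebraic multiplicities) are λ = 3 with multiplicity 3.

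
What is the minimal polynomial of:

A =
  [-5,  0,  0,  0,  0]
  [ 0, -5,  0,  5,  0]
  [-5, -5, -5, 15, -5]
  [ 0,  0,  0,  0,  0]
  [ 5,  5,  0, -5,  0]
x^2 + 5*x

The characteristic polynomial is χ_A(x) = x^2*(x + 5)^3, so the eigenvalues are known. The minimal polynomial is
  m_A(x) = Π_λ (x − λ)^{k_λ}
where k_λ is the size of the *largest* Jordan block for λ (equivalently, the smallest k with (A − λI)^k v = 0 for every generalised eigenvector v of λ).

  λ = -5: largest Jordan block has size 1, contributing (x + 5)
  λ = 0: largest Jordan block has size 1, contributing (x − 0)

So m_A(x) = x*(x + 5) = x^2 + 5*x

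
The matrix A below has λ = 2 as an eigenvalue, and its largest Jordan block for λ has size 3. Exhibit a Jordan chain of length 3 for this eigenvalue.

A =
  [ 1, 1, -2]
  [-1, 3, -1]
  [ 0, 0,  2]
A Jordan chain for λ = 2 of length 3:
v_1 = (1, 1, 0)ᵀ
v_2 = (-2, -1, 0)ᵀ
v_3 = (0, 0, 1)ᵀ

Let N = A − (2)·I. We want v_3 with N^3 v_3 = 0 but N^2 v_3 ≠ 0; then v_{j-1} := N · v_j for j = 3, …, 2.

Pick v_3 = (0, 0, 1)ᵀ.
Then v_2 = N · v_3 = (-2, -1, 0)ᵀ.
Then v_1 = N · v_2 = (1, 1, 0)ᵀ.

Sanity check: (A − (2)·I) v_1 = (0, 0, 0)ᵀ = 0. ✓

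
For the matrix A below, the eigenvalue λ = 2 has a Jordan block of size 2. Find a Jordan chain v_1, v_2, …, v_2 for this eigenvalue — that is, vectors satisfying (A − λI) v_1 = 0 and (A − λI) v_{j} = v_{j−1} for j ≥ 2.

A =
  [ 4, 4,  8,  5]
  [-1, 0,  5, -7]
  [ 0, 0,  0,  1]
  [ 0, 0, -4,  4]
A Jordan chain for λ = 2 of length 2:
v_1 = (2, -1, 0, 0)ᵀ
v_2 = (1, 0, 0, 0)ᵀ

Let N = A − (2)·I. We want v_2 with N^2 v_2 = 0 but N^1 v_2 ≠ 0; then v_{j-1} := N · v_j for j = 2, …, 2.

Pick v_2 = (1, 0, 0, 0)ᵀ.
Then v_1 = N · v_2 = (2, -1, 0, 0)ᵀ.

Sanity check: (A − (2)·I) v_1 = (0, 0, 0, 0)ᵀ = 0. ✓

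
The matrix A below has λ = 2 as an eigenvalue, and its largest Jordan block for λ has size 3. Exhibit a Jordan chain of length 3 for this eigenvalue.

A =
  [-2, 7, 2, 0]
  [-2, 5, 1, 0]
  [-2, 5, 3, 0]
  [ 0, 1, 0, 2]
A Jordan chain for λ = 2 of length 3:
v_1 = (-2, 0, -4, -2)ᵀ
v_2 = (-4, -2, -2, 0)ᵀ
v_3 = (1, 0, 0, 0)ᵀ

Let N = A − (2)·I. We want v_3 with N^3 v_3 = 0 but N^2 v_3 ≠ 0; then v_{j-1} := N · v_j for j = 3, …, 2.

Pick v_3 = (1, 0, 0, 0)ᵀ.
Then v_2 = N · v_3 = (-4, -2, -2, 0)ᵀ.
Then v_1 = N · v_2 = (-2, 0, -4, -2)ᵀ.

Sanity check: (A − (2)·I) v_1 = (0, 0, 0, 0)ᵀ = 0. ✓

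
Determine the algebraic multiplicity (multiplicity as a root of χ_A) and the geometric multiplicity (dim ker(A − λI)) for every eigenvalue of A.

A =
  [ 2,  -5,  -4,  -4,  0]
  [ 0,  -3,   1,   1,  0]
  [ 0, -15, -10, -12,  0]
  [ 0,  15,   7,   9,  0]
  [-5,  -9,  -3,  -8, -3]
λ = -3: alg = 3, geom = 1; λ = 2: alg = 2, geom = 2

Step 1 — factor the characteristic polynomial to read off the algebraic multiplicities:
  χ_A(x) = (x - 2)^2*(x + 3)^3

Step 2 — compute geometric multiplicities via the rank-nullity identity g(λ) = n − rank(A − λI):
  rank(A − (-3)·I) = 4, so dim ker(A − (-3)·I) = n − 4 = 1
  rank(A − (2)·I) = 3, so dim ker(A − (2)·I) = n − 3 = 2

Summary:
  λ = -3: algebraic multiplicity = 3, geometric multiplicity = 1
  λ = 2: algebraic multiplicity = 2, geometric multiplicity = 2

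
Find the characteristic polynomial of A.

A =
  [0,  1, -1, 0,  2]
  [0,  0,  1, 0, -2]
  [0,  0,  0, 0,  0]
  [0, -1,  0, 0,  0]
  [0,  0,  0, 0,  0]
x^5

Expanding det(x·I − A) (e.g. by cofactor expansion or by noting that A is similar to its Jordan form J, which has the same characteristic polynomial as A) gives
  χ_A(x) = x^5
which factors as x^5. The eigenvalues (with algebraic multiplicities) are λ = 0 with multiplicity 5.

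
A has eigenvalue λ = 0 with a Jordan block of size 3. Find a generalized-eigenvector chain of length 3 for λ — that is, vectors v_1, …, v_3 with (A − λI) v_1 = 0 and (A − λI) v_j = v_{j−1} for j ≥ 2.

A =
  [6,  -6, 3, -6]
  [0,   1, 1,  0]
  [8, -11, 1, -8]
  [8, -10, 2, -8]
A Jordan chain for λ = 0 of length 3:
v_1 = (12, 8, -8, 0)ᵀ
v_2 = (6, 0, 8, 8)ᵀ
v_3 = (1, 0, 0, 0)ᵀ

Let N = A − (0)·I. We want v_3 with N^3 v_3 = 0 but N^2 v_3 ≠ 0; then v_{j-1} := N · v_j for j = 3, …, 2.

Pick v_3 = (1, 0, 0, 0)ᵀ.
Then v_2 = N · v_3 = (6, 0, 8, 8)ᵀ.
Then v_1 = N · v_2 = (12, 8, -8, 0)ᵀ.

Sanity check: (A − (0)·I) v_1 = (0, 0, 0, 0)ᵀ = 0. ✓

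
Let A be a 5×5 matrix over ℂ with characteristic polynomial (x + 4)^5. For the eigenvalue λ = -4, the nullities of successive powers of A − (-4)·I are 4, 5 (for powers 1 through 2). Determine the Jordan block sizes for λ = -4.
Block sizes for λ = -4: [2, 1, 1, 1]

From the dimensions of kernels of powers, the number of Jordan blocks of size at least j is d_j − d_{j−1} where d_j = dim ker(N^j) (with d_0 = 0). Computing the differences gives [4, 1].
The number of blocks of size exactly k is (#blocks of size ≥ k) − (#blocks of size ≥ k + 1), so the partition is: 3 block(s) of size 1, 1 block(s) of size 2.
In nonincreasing order the block sizes are [2, 1, 1, 1].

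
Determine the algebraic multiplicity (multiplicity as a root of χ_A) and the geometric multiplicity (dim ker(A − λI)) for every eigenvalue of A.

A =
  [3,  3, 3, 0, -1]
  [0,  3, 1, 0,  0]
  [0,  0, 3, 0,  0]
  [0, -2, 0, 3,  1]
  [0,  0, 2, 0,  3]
λ = 3: alg = 5, geom = 2

Step 1 — factor the characteristic polynomial to read off the algebraic multiplicities:
  χ_A(x) = (x - 3)^5

Step 2 — compute geometric multiplicities via the rank-nullity identity g(λ) = n − rank(A − λI):
  rank(A − (3)·I) = 3, so dim ker(A − (3)·I) = n − 3 = 2

Summary:
  λ = 3: algebraic multiplicity = 5, geometric multiplicity = 2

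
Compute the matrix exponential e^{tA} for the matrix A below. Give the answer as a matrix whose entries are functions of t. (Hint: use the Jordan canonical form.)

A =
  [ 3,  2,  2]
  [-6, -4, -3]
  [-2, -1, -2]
e^{tA} =
  [4*t*exp(-t) + exp(-t), 2*t*exp(-t), 2*t*exp(-t)]
  [-6*t*exp(-t), -3*t*exp(-t) + exp(-t), -3*t*exp(-t)]
  [-2*t*exp(-t), -t*exp(-t), -t*exp(-t) + exp(-t)]

Strategy: write A = P · J · P⁻¹ where J is a Jordan canonical form, so e^{tA} = P · e^{tJ} · P⁻¹, and e^{tJ} can be computed block-by-block.

A has Jordan form
J =
  [-1,  1,  0]
  [ 0, -1,  0]
  [ 0,  0, -1]
(up to reordering of blocks).

Per-block formulas:
  For a 1×1 block at λ = -1: exp(t · [-1]) = [e^(-1t)].
  For a 2×2 Jordan block J_2(-1): exp(t · J_2(-1)) = e^(-1t)·(I + t·N), where N is the 2×2 nilpotent shift.

After assembling e^{tJ} and conjugating by P, we get:

e^{tA} =
  [4*t*exp(-t) + exp(-t), 2*t*exp(-t), 2*t*exp(-t)]
  [-6*t*exp(-t), -3*t*exp(-t) + exp(-t), -3*t*exp(-t)]
  [-2*t*exp(-t), -t*exp(-t), -t*exp(-t) + exp(-t)]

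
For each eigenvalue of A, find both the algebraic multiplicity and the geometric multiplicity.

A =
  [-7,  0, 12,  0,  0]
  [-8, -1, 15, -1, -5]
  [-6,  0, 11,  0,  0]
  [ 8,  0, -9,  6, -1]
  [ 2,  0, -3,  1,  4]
λ = -1: alg = 2, geom = 2; λ = 5: alg = 3, geom = 2

Step 1 — factor the characteristic polynomial to read off the algebraic multiplicities:
  χ_A(x) = (x - 5)^3*(x + 1)^2

Step 2 — compute geometric multiplicities via the rank-nullity identity g(λ) = n − rank(A − λI):
  rank(A − (-1)·I) = 3, so dim ker(A − (-1)·I) = n − 3 = 2
  rank(A − (5)·I) = 3, so dim ker(A − (5)·I) = n − 3 = 2

Summary:
  λ = -1: algebraic multiplicity = 2, geometric multiplicity = 2
  λ = 5: algebraic multiplicity = 3, geometric multiplicity = 2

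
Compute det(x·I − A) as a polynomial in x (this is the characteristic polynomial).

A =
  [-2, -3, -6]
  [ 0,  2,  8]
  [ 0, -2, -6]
x^3 + 6*x^2 + 12*x + 8

Expanding det(x·I − A) (e.g. by cofactor expansion or by noting that A is similar to its Jordan form J, which has the same characteristic polynomial as A) gives
  χ_A(x) = x^3 + 6*x^2 + 12*x + 8
which factors as (x + 2)^3. The eigenvalues (with algebraic multiplicities) are λ = -2 with multiplicity 3.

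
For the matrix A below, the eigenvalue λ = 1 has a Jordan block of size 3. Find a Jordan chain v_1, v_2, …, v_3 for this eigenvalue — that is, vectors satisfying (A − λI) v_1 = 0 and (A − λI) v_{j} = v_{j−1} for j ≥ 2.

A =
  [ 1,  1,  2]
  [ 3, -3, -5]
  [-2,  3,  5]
A Jordan chain for λ = 1 of length 3:
v_1 = (-1, -2, 1)ᵀ
v_2 = (0, 3, -2)ᵀ
v_3 = (1, 0, 0)ᵀ

Let N = A − (1)·I. We want v_3 with N^3 v_3 = 0 but N^2 v_3 ≠ 0; then v_{j-1} := N · v_j for j = 3, …, 2.

Pick v_3 = (1, 0, 0)ᵀ.
Then v_2 = N · v_3 = (0, 3, -2)ᵀ.
Then v_1 = N · v_2 = (-1, -2, 1)ᵀ.

Sanity check: (A − (1)·I) v_1 = (0, 0, 0)ᵀ = 0. ✓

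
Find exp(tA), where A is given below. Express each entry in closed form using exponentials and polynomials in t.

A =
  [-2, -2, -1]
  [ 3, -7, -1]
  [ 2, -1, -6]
e^{tA} =
  [t^2*exp(-5*t)/2 + 3*t*exp(-5*t) + exp(-5*t), -t^2*exp(-5*t)/2 - 2*t*exp(-5*t), -t*exp(-5*t)]
  [t^2*exp(-5*t)/2 + 3*t*exp(-5*t), -t^2*exp(-5*t)/2 - 2*t*exp(-5*t) + exp(-5*t), -t*exp(-5*t)]
  [t^2*exp(-5*t)/2 + 2*t*exp(-5*t), -t^2*exp(-5*t)/2 - t*exp(-5*t), -t*exp(-5*t) + exp(-5*t)]

Strategy: write A = P · J · P⁻¹ where J is a Jordan canonical form, so e^{tA} = P · e^{tJ} · P⁻¹, and e^{tJ} can be computed block-by-block.

A has Jordan form
J =
  [-5,  1,  0]
  [ 0, -5,  1]
  [ 0,  0, -5]
(up to reordering of blocks).

Per-block formulas:
  For a 3×3 Jordan block J_3(-5): exp(t · J_3(-5)) = e^(-5t)·(I + t·N + (t^2/2)·N^2), where N is the 3×3 nilpotent shift.

After assembling e^{tJ} and conjugating by P, we get:

e^{tA} =
  [t^2*exp(-5*t)/2 + 3*t*exp(-5*t) + exp(-5*t), -t^2*exp(-5*t)/2 - 2*t*exp(-5*t), -t*exp(-5*t)]
  [t^2*exp(-5*t)/2 + 3*t*exp(-5*t), -t^2*exp(-5*t)/2 - 2*t*exp(-5*t) + exp(-5*t), -t*exp(-5*t)]
  [t^2*exp(-5*t)/2 + 2*t*exp(-5*t), -t^2*exp(-5*t)/2 - t*exp(-5*t), -t*exp(-5*t) + exp(-5*t)]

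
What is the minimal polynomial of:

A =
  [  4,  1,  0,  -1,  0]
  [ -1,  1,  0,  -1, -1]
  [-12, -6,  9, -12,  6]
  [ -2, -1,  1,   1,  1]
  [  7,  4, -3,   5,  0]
x^3 - 9*x^2 + 27*x - 27

The characteristic polynomial is χ_A(x) = (x - 3)^5, so the eigenvalues are known. The minimal polynomial is
  m_A(x) = Π_λ (x − λ)^{k_λ}
where k_λ is the size of the *largest* Jordan block for λ (equivalently, the smallest k with (A − λI)^k v = 0 for every generalised eigenvector v of λ).

  λ = 3: largest Jordan block has size 3, contributing (x − 3)^3

So m_A(x) = (x - 3)^3 = x^3 - 9*x^2 + 27*x - 27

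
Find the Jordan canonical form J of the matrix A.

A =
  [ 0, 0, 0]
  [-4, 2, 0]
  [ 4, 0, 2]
J_1(0) ⊕ J_1(2) ⊕ J_1(2)

The characteristic polynomial is
  det(x·I − A) = x^3 - 4*x^2 + 4*x = x*(x - 2)^2

Eigenvalues and multiplicities (the geometric multiplicity of λ is n − rank(A − λI), which equals the number of Jordan blocks for λ):
  λ = 0: algebraic multiplicity = 1, geometric multiplicity = 1
  λ = 2: algebraic multiplicity = 2, geometric multiplicity = 2

Determining the block sizes for each eigenvalue:
  λ = 0: one block (gm = 1), so the single block has size am = 1 → block sizes [1]
  λ = 2: gm = am = 2, so every block has size 1 → block sizes [1, 1]

Assembling the blocks gives a Jordan form
J =
  [0, 0, 0]
  [0, 2, 0]
  [0, 0, 2]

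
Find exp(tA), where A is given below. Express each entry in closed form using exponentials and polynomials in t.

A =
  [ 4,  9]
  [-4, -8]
e^{tA} =
  [6*t*exp(-2*t) + exp(-2*t), 9*t*exp(-2*t)]
  [-4*t*exp(-2*t), -6*t*exp(-2*t) + exp(-2*t)]

Strategy: write A = P · J · P⁻¹ where J is a Jordan canonical form, so e^{tA} = P · e^{tJ} · P⁻¹, and e^{tJ} can be computed block-by-block.

A has Jordan form
J =
  [-2,  1]
  [ 0, -2]
(up to reordering of blocks).

Per-block formulas:
  For a 2×2 Jordan block J_2(-2): exp(t · J_2(-2)) = e^(-2t)·(I + t·N), where N is the 2×2 nilpotent shift.

After assembling e^{tJ} and conjugating by P, we get:

e^{tA} =
  [6*t*exp(-2*t) + exp(-2*t), 9*t*exp(-2*t)]
  [-4*t*exp(-2*t), -6*t*exp(-2*t) + exp(-2*t)]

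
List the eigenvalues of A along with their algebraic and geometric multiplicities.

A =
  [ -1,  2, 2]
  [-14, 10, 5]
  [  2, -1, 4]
λ = 3: alg = 1, geom = 1; λ = 5: alg = 2, geom = 1

Step 1 — factor the characteristic polynomial to read off the algebraic multiplicities:
  χ_A(x) = (x - 5)^2*(x - 3)

Step 2 — compute geometric multiplicities via the rank-nullity identity g(λ) = n − rank(A − λI):
  rank(A − (3)·I) = 2, so dim ker(A − (3)·I) = n − 2 = 1
  rank(A − (5)·I) = 2, so dim ker(A − (5)·I) = n − 2 = 1

Summary:
  λ = 3: algebraic multiplicity = 1, geometric multiplicity = 1
  λ = 5: algebraic multiplicity = 2, geometric multiplicity = 1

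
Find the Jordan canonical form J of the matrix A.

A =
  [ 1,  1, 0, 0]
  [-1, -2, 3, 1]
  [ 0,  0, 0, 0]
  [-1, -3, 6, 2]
J_2(0) ⊕ J_1(0) ⊕ J_1(1)

The characteristic polynomial is
  det(x·I − A) = x^4 - x^3 = x^3*(x - 1)

Eigenvalues and multiplicities (the geometric multiplicity of λ is n − rank(A − λI), which equals the number of Jordan blocks for λ):
  λ = 0: algebraic multiplicity = 3, geometric multiplicity = 2
  λ = 1: algebraic multiplicity = 1, geometric multiplicity = 1

Determining the block sizes for each eigenvalue:
  λ = 0: 2 blocks summing to 3 forces exactly one block of size 2 and the rest size 1 → block sizes [2, 1]
  λ = 1: one block (gm = 1), so the single block has size am = 1 → block sizes [1]

Assembling the blocks gives a Jordan form
J =
  [0, 1, 0, 0]
  [0, 0, 0, 0]
  [0, 0, 0, 0]
  [0, 0, 0, 1]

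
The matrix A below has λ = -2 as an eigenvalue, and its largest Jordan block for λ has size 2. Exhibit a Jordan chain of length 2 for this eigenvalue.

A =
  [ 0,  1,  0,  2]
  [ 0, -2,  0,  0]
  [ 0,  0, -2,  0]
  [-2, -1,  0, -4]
A Jordan chain for λ = -2 of length 2:
v_1 = (2, 0, 0, -2)ᵀ
v_2 = (1, 0, 0, 0)ᵀ

Let N = A − (-2)·I. We want v_2 with N^2 v_2 = 0 but N^1 v_2 ≠ 0; then v_{j-1} := N · v_j for j = 2, …, 2.

Pick v_2 = (1, 0, 0, 0)ᵀ.
Then v_1 = N · v_2 = (2, 0, 0, -2)ᵀ.

Sanity check: (A − (-2)·I) v_1 = (0, 0, 0, 0)ᵀ = 0. ✓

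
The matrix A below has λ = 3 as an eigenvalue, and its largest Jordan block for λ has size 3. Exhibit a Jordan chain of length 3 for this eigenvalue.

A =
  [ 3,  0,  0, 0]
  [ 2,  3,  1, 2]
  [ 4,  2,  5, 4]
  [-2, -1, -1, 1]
A Jordan chain for λ = 3 of length 3:
v_1 = (0, 0, 4, -2)ᵀ
v_2 = (0, 2, 4, -2)ᵀ
v_3 = (1, 0, 0, 0)ᵀ

Let N = A − (3)·I. We want v_3 with N^3 v_3 = 0 but N^2 v_3 ≠ 0; then v_{j-1} := N · v_j for j = 3, …, 2.

Pick v_3 = (1, 0, 0, 0)ᵀ.
Then v_2 = N · v_3 = (0, 2, 4, -2)ᵀ.
Then v_1 = N · v_2 = (0, 0, 4, -2)ᵀ.

Sanity check: (A − (3)·I) v_1 = (0, 0, 0, 0)ᵀ = 0. ✓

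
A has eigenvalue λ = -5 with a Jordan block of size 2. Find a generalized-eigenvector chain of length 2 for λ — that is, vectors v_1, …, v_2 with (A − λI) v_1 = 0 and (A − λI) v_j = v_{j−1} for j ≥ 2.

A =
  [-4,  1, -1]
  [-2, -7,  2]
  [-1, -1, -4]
A Jordan chain for λ = -5 of length 2:
v_1 = (1, -2, -1)ᵀ
v_2 = (1, 0, 0)ᵀ

Let N = A − (-5)·I. We want v_2 with N^2 v_2 = 0 but N^1 v_2 ≠ 0; then v_{j-1} := N · v_j for j = 2, …, 2.

Pick v_2 = (1, 0, 0)ᵀ.
Then v_1 = N · v_2 = (1, -2, -1)ᵀ.

Sanity check: (A − (-5)·I) v_1 = (0, 0, 0)ᵀ = 0. ✓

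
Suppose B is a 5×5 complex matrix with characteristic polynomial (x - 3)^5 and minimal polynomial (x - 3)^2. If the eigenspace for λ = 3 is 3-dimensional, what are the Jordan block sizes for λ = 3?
Block sizes for λ = 3: [2, 2, 1]

Step 1 — from the characteristic polynomial, algebraic multiplicity of λ = 3 is 5. From dim ker(B − (3)·I) = 3, there are exactly 3 Jordan blocks for λ = 3.
Step 2 — from the minimal polynomial, the factor (x − 3)^2 tells us the largest block for λ = 3 has size 2.
Step 3 — with total size 5, 3 blocks, and largest block 2, the block sizes (in nonincreasing order) are [2, 2, 1].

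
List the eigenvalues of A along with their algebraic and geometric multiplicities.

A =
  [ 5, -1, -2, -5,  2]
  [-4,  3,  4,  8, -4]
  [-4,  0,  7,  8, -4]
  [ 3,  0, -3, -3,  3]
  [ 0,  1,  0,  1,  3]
λ = 3: alg = 5, geom = 3

Step 1 — factor the characteristic polynomial to read off the algebraic multiplicities:
  χ_A(x) = (x - 3)^5

Step 2 — compute geometric multiplicities via the rank-nullity identity g(λ) = n − rank(A − λI):
  rank(A − (3)·I) = 2, so dim ker(A − (3)·I) = n − 2 = 3

Summary:
  λ = 3: algebraic multiplicity = 5, geometric multiplicity = 3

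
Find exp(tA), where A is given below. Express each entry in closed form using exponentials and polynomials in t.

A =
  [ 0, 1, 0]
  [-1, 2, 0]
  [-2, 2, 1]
e^{tA} =
  [-t*exp(t) + exp(t), t*exp(t), 0]
  [-t*exp(t), t*exp(t) + exp(t), 0]
  [-2*t*exp(t), 2*t*exp(t), exp(t)]

Strategy: write A = P · J · P⁻¹ where J is a Jordan canonical form, so e^{tA} = P · e^{tJ} · P⁻¹, and e^{tJ} can be computed block-by-block.

A has Jordan form
J =
  [1, 1, 0]
  [0, 1, 0]
  [0, 0, 1]
(up to reordering of blocks).

Per-block formulas:
  For a 2×2 Jordan block J_2(1): exp(t · J_2(1)) = e^(1t)·(I + t·N), where N is the 2×2 nilpotent shift.
  For a 1×1 block at λ = 1: exp(t · [1]) = [e^(1t)].

After assembling e^{tJ} and conjugating by P, we get:

e^{tA} =
  [-t*exp(t) + exp(t), t*exp(t), 0]
  [-t*exp(t), t*exp(t) + exp(t), 0]
  [-2*t*exp(t), 2*t*exp(t), exp(t)]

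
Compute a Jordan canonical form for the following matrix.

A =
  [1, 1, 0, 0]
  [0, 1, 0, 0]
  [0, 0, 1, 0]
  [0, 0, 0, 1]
J_2(1) ⊕ J_1(1) ⊕ J_1(1)

The characteristic polynomial is
  det(x·I − A) = x^4 - 4*x^3 + 6*x^2 - 4*x + 1 = (x - 1)^4

Eigenvalues and multiplicities (the geometric multiplicity of λ is n − rank(A − λI), which equals the number of Jordan blocks for λ):
  λ = 1: algebraic multiplicity = 4, geometric multiplicity = 3

Determining the block sizes for each eigenvalue:
  λ = 1: 3 blocks summing to 4 forces exactly one block of size 2 and the rest size 1 → block sizes [2, 1, 1]

Assembling the blocks gives a Jordan form
J =
  [1, 1, 0, 0]
  [0, 1, 0, 0]
  [0, 0, 1, 0]
  [0, 0, 0, 1]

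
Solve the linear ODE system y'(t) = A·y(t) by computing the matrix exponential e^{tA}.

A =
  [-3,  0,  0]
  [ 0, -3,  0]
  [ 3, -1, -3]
e^{tA} =
  [exp(-3*t), 0, 0]
  [0, exp(-3*t), 0]
  [3*t*exp(-3*t), -t*exp(-3*t), exp(-3*t)]

Strategy: write A = P · J · P⁻¹ where J is a Jordan canonical form, so e^{tA} = P · e^{tJ} · P⁻¹, and e^{tJ} can be computed block-by-block.

A has Jordan form
J =
  [-3,  1,  0]
  [ 0, -3,  0]
  [ 0,  0, -3]
(up to reordering of blocks).

Per-block formulas:
  For a 1×1 block at λ = -3: exp(t · [-3]) = [e^(-3t)].
  For a 2×2 Jordan block J_2(-3): exp(t · J_2(-3)) = e^(-3t)·(I + t·N), where N is the 2×2 nilpotent shift.

After assembling e^{tJ} and conjugating by P, we get:

e^{tA} =
  [exp(-3*t), 0, 0]
  [0, exp(-3*t), 0]
  [3*t*exp(-3*t), -t*exp(-3*t), exp(-3*t)]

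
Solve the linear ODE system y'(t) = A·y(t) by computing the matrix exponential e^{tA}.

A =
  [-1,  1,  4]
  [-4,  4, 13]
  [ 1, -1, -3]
e^{tA} =
  [t^2/2 - t + 1, -t^2/2 + t, -3*t^2/2 + 4*t]
  [t^2/2 - 4*t, -t^2/2 + 4*t + 1, -3*t^2/2 + 13*t]
  [t, -t, 1 - 3*t]

Strategy: write A = P · J · P⁻¹ where J is a Jordan canonical form, so e^{tA} = P · e^{tJ} · P⁻¹, and e^{tJ} can be computed block-by-block.

A has Jordan form
J =
  [0, 1, 0]
  [0, 0, 1]
  [0, 0, 0]
(up to reordering of blocks).

Per-block formulas:
  For a 3×3 Jordan block J_3(0): exp(t · J_3(0)) = e^(0t)·(I + t·N + (t^2/2)·N^2), where N is the 3×3 nilpotent shift.

After assembling e^{tJ} and conjugating by P, we get:

e^{tA} =
  [t^2/2 - t + 1, -t^2/2 + t, -3*t^2/2 + 4*t]
  [t^2/2 - 4*t, -t^2/2 + 4*t + 1, -3*t^2/2 + 13*t]
  [t, -t, 1 - 3*t]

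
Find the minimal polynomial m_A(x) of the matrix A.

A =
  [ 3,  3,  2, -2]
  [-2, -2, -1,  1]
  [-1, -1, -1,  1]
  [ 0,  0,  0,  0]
x^3

The characteristic polynomial is χ_A(x) = x^4, so the eigenvalues are known. The minimal polynomial is
  m_A(x) = Π_λ (x − λ)^{k_λ}
where k_λ is the size of the *largest* Jordan block for λ (equivalently, the smallest k with (A − λI)^k v = 0 for every generalised eigenvector v of λ).

  λ = 0: largest Jordan block has size 3, contributing (x − 0)^3

So m_A(x) = x^3 = x^3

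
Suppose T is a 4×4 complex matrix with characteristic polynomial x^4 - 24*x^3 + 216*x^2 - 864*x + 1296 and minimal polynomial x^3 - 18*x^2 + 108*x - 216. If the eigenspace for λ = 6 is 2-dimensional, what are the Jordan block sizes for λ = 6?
Block sizes for λ = 6: [3, 1]

Step 1 — from the characteristic polynomial, algebraic multiplicity of λ = 6 is 4. From dim ker(T − (6)·I) = 2, there are exactly 2 Jordan blocks for λ = 6.
Step 2 — from the minimal polynomial, the factor (x − 6)^3 tells us the largest block for λ = 6 has size 3.
Step 3 — with total size 4, 2 blocks, and largest block 3, the block sizes (in nonincreasing order) are [3, 1].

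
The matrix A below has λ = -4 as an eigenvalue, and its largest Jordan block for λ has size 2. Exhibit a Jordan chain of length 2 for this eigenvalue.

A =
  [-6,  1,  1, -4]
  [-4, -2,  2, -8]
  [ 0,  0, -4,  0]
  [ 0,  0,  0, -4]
A Jordan chain for λ = -4 of length 2:
v_1 = (-2, -4, 0, 0)ᵀ
v_2 = (1, 0, 0, 0)ᵀ

Let N = A − (-4)·I. We want v_2 with N^2 v_2 = 0 but N^1 v_2 ≠ 0; then v_{j-1} := N · v_j for j = 2, …, 2.

Pick v_2 = (1, 0, 0, 0)ᵀ.
Then v_1 = N · v_2 = (-2, -4, 0, 0)ᵀ.

Sanity check: (A − (-4)·I) v_1 = (0, 0, 0, 0)ᵀ = 0. ✓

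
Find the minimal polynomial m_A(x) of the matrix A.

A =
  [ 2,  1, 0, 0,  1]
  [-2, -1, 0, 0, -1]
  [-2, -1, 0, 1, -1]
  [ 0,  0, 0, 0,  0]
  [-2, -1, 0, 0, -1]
x^2

The characteristic polynomial is χ_A(x) = x^5, so the eigenvalues are known. The minimal polynomial is
  m_A(x) = Π_λ (x − λ)^{k_λ}
where k_λ is the size of the *largest* Jordan block for λ (equivalently, the smallest k with (A − λI)^k v = 0 for every generalised eigenvector v of λ).

  λ = 0: largest Jordan block has size 2, contributing (x − 0)^2

So m_A(x) = x^2 = x^2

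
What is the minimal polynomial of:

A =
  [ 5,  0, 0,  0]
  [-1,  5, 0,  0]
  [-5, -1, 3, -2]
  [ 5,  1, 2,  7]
x^3 - 15*x^2 + 75*x - 125

The characteristic polynomial is χ_A(x) = (x - 5)^4, so the eigenvalues are known. The minimal polynomial is
  m_A(x) = Π_λ (x − λ)^{k_λ}
where k_λ is the size of the *largest* Jordan block for λ (equivalently, the smallest k with (A − λI)^k v = 0 for every generalised eigenvector v of λ).

  λ = 5: largest Jordan block has size 3, contributing (x − 5)^3

So m_A(x) = (x - 5)^3 = x^3 - 15*x^2 + 75*x - 125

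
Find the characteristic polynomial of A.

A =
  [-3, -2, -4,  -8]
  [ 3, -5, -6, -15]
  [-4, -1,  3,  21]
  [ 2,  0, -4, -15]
x^4 + 20*x^3 + 150*x^2 + 500*x + 625

Expanding det(x·I − A) (e.g. by cofactor expansion or by noting that A is similar to its Jordan form J, which has the same characteristic polynomial as A) gives
  χ_A(x) = x^4 + 20*x^3 + 150*x^2 + 500*x + 625
which factors as (x + 5)^4. The eigenvalues (with algebraic multiplicities) are λ = -5 with multiplicity 4.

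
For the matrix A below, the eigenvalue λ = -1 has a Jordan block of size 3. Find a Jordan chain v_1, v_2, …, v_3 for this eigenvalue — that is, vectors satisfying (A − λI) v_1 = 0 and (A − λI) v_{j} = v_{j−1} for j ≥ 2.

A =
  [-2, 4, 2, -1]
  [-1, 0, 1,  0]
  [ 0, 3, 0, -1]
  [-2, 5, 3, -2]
A Jordan chain for λ = -1 of length 3:
v_1 = (-1, 0, -1, -1)ᵀ
v_2 = (-1, -1, 0, -2)ᵀ
v_3 = (1, 0, 0, 0)ᵀ

Let N = A − (-1)·I. We want v_3 with N^3 v_3 = 0 but N^2 v_3 ≠ 0; then v_{j-1} := N · v_j for j = 3, …, 2.

Pick v_3 = (1, 0, 0, 0)ᵀ.
Then v_2 = N · v_3 = (-1, -1, 0, -2)ᵀ.
Then v_1 = N · v_2 = (-1, 0, -1, -1)ᵀ.

Sanity check: (A − (-1)·I) v_1 = (0, 0, 0, 0)ᵀ = 0. ✓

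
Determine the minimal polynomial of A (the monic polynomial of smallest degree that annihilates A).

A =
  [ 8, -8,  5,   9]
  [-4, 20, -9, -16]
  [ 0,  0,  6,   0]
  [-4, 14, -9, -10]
x^3 - 18*x^2 + 108*x - 216

The characteristic polynomial is χ_A(x) = (x - 6)^4, so the eigenvalues are known. The minimal polynomial is
  m_A(x) = Π_λ (x − λ)^{k_λ}
where k_λ is the size of the *largest* Jordan block for λ (equivalently, the smallest k with (A − λI)^k v = 0 for every generalised eigenvector v of λ).

  λ = 6: largest Jordan block has size 3, contributing (x − 6)^3

So m_A(x) = (x - 6)^3 = x^3 - 18*x^2 + 108*x - 216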